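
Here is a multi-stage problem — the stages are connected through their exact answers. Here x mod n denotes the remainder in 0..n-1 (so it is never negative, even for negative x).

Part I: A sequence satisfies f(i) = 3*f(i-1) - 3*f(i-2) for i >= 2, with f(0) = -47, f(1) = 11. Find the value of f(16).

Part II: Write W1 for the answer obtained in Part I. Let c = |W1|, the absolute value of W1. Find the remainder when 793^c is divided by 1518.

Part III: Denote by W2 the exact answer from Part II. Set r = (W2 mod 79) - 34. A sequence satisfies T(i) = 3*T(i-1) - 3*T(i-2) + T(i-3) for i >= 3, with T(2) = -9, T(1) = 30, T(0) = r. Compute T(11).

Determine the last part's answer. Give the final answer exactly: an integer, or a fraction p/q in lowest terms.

Part I: f(2) = 3*(11) - 3*(-47) = 174; iterating: f(2)=174, f(3)=489, f(4)=945, f(5)=1368, f(6)=1269, f(7)=-297, f(8)=-4698, f(9)=-13203, f(10)=-25515, f(11)=-36936, f(12)=-34263, f(13)=8019, f(14)=126846, f(15)=356481, f(16)=688905; answer 688905
Part II: W1 = 688905; c = 688905; squarings mod 1518: 793^1=793, 793^2=397, 793^4=1255, 793^8=859, 793^16=133, 793^32=991, 793^64=1453, 793^128=1189, 793^256=463, 793^512=331, 793^1024=265, 793^2048=397, 793^4096=1255, 793^8192=859, 793^16384=133, 793^32768=991, 793^65536=1453, 793^131072=1189, 793^262144=463, 793^524288=331; 793^688905 = 793^1 * 793^8 * 793^256 * 793^512 * 793^32768 * 793^131072 * 793^524288 = 199 (mod 1518); answer 199
Part III: W2 = 199; r = 7; T(3) = 3*(-9) - 3*(30) + 1*(7) = -110; iterating: T(3)=-110, T(4)=-273, T(5)=-498, T(6)=-785, T(7)=-1134, T(8)=-1545, T(9)=-2018, T(10)=-2553, T(11)=-3150; answer -3150

-3150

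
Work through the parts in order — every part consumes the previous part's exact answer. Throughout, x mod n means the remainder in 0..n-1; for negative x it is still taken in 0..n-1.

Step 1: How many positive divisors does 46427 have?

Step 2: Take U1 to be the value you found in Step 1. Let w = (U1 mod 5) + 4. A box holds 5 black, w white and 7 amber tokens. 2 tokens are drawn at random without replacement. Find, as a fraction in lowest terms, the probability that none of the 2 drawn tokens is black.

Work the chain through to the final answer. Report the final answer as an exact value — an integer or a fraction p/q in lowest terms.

21/38

Step 1: 46427 = 17 * 2731; number of divisors = (1+1) * (1+1) = 4; answer 4
Step 2: U1 = 4; w = 8; total draws C(20,2) = 190; favorable C(15,2) = 105; P = 21/38; answer 21/38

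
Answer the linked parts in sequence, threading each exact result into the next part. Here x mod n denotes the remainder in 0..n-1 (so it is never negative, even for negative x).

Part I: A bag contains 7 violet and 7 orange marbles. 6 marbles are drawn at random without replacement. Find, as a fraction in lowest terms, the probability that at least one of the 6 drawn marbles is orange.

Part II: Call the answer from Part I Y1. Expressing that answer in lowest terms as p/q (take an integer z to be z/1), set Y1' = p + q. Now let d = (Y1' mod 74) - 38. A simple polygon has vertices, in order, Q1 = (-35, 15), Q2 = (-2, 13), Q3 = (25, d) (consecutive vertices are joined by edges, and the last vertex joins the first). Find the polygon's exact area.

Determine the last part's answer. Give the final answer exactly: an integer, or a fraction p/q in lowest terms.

Part I: total draws C(14,6) = 3003; complement C(7,6) = 7; favorable 3003 - 7 = 2996; P = 428/429; answer 428/429
Part II: Y1 = 428/429; threaded value p + q = 857; d = 5; cross terms: (-35*13 - -2*15)=-425, (-2*5 - 25*13)=-335, (25*15 - -35*5)=550; twice the area = |-210| = 210; area = 105; answer 105

105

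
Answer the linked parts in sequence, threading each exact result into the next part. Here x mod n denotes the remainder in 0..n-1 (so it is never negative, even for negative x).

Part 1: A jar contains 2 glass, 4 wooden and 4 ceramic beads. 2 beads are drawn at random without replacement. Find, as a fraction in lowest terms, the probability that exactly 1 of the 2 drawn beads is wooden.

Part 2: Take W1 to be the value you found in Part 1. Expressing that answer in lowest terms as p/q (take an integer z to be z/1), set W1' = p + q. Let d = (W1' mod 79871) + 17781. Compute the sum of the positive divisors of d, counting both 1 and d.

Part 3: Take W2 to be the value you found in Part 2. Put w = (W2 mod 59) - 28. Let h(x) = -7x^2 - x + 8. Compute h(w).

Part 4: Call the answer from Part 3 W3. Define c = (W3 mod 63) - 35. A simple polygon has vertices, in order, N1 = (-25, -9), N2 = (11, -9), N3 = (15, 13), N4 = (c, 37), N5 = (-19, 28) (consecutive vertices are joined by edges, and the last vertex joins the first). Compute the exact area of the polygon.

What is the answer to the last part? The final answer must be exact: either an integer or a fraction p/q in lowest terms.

Part 1: total draws C(10,2) = 45; favorable C(4,1)*C(6,1) = 24; P = 8/15; answer 8/15
Part 2: W1 = 8/15; threaded value p + q = 23; d = 17804; 17804 = 2^2 * 4451; sigma = (1 + 2 + 4) * (1 + 4451) = 7 * 4452 = 31164; answer 31164
Part 3: W2 = 31164; w = -16; -7*(-16)^2 - 1*(-16)^1 + 8 = (-1792) + (16) + (8) = -1768; answer -1768
Part 4: W3 = -1768; c = 24; cross terms: (-25*-9 - 11*-9)=324, (11*13 - 15*-9)=278, (15*37 - 24*13)=243, (24*28 - -19*37)=1375, (-19*-9 - -25*28)=871; twice the area = |3091| = 3091; area = 3091/2; answer 3091/2

3091/2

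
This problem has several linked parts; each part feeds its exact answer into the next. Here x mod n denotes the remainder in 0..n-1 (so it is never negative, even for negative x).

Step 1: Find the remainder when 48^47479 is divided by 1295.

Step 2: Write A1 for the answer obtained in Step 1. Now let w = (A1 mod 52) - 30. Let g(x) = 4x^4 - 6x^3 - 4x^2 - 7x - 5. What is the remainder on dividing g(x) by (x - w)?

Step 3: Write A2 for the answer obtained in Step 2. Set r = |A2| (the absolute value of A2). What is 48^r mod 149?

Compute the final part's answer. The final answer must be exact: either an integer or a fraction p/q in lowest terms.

Step 1: squarings mod 1295: 48^1=48, 48^2=1009, 48^4=211, 48^8=491, 48^16=211, 48^32=491, 48^64=211, 48^128=491, 48^256=211, 48^512=491, 48^1024=211, 48^2048=491, 48^4096=211, 48^8192=491, 48^16384=211, 48^32768=491; 48^47479 = 48^1 * 48^2 * 48^4 * 48^16 * 48^32 * 48^64 * 48^256 * 48^2048 * 48^4096 * 48^8192 * 48^32768 = 307 (mod 1295); answer 307
Step 2: A1 = 307; w = 17; remainder = value at the root: 4*(17)^4 - 6*(17)^3 - 4*(17)^2 - 7*(17)^1 - 5 = (334084) + (-29478) + (-1156) + (-119) + (-5) = 303326; answer 303326
Step 3: A2 = 303326; r = 303326; squarings mod 149: 48^1=48, 48^2=69, 48^4=142, 48^8=49, 48^16=17, 48^32=140, 48^64=81, 48^128=5, 48^256=25, 48^512=29, 48^1024=96, 48^2048=127, 48^4096=37, 48^8192=28, 48^16384=39, 48^32768=31, 48^65536=67, 48^131072=19, 48^262144=63; 48^303326 = 48^2 * 48^4 * 48^8 * 48^16 * 48^64 * 48^128 * 48^8192 * 48^32768 * 48^262144 = 148 (mod 149); answer 148

148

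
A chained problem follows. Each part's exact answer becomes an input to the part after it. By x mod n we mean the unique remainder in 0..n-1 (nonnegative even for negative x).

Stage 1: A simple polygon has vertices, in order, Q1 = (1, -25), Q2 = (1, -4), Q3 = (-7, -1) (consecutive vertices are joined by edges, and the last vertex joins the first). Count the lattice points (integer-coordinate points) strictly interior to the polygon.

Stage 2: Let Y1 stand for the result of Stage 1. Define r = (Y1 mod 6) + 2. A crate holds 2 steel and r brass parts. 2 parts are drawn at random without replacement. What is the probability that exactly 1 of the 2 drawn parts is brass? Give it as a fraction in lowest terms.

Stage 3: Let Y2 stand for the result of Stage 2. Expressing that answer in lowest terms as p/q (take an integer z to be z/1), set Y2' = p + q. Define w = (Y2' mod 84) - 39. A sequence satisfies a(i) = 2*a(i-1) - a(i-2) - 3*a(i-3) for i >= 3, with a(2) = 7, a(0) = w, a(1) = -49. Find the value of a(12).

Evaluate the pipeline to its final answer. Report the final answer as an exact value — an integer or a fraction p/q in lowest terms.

Stage 1: cross terms: (1*-4 - 1*-25)=21, (1*-1 - -7*-4)=-29, (-7*-25 - 1*-1)=176; twice the area = |168| = 168; area = 84; boundary points = 21 + 1 + 8 = 30; strictly interior points = area - boundary/2 + 1 = 70; answer 70
Stage 2: Y1 = 70; r = 6; total draws C(8,2) = 28; favorable C(6,1)*C(2,1) = 12; P = 3/7; answer 3/7
Stage 3: Y2 = 3/7; threaded value p + q = 10; w = -29; a(3) = 2*(7) - 1*(-49) - 3*(-29) = 150; iterating: a(3)=150, a(4)=440, a(5)=709, a(6)=528, a(7)=-973, a(8)=-4601, a(9)=-9813, a(10)=-12106, a(11)=-596, a(12)=40353; answer 40353

40353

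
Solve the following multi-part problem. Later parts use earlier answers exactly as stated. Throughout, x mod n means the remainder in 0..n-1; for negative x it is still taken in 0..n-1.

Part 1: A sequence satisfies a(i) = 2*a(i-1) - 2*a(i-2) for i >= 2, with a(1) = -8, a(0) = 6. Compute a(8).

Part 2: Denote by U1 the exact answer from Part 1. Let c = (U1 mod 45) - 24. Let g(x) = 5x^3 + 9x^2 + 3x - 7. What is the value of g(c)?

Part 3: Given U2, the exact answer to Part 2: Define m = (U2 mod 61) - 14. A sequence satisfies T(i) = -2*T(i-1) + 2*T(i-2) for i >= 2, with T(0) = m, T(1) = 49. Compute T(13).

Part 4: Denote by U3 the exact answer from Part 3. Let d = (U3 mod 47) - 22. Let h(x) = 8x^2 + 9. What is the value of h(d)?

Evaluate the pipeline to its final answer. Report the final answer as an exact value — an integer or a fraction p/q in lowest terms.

1809

Part 1: a(2) = 2*(-8) - 2*(6) = -28; iterating: a(2)=-28, a(3)=-40, a(4)=-24, a(5)=32, a(6)=112, a(7)=160, a(8)=96; answer 96
Part 2: U1 = 96; c = -18; 5*(-18)^3 + 9*(-18)^2 + 3*(-18)^1 - 7 = (-29160) + (2916) + (-54) + (-7) = -26305; answer -26305
Part 3: U2 = -26305; m = 33; T(2) = -2*(49) + 2*(33) = -32; iterating: T(2)=-32, T(3)=162, T(4)=-388, T(5)=1100, T(6)=-2976, T(7)=8152, T(8)=-22256, T(9)=60816, T(10)=-166144, T(11)=453920, T(12)=-1240128, T(13)=3388096; answer 3388096
Part 4: U3 = 3388096; d = -15; 8*(-15)^2 + 9 = (1800) + (9) = 1809; answer 1809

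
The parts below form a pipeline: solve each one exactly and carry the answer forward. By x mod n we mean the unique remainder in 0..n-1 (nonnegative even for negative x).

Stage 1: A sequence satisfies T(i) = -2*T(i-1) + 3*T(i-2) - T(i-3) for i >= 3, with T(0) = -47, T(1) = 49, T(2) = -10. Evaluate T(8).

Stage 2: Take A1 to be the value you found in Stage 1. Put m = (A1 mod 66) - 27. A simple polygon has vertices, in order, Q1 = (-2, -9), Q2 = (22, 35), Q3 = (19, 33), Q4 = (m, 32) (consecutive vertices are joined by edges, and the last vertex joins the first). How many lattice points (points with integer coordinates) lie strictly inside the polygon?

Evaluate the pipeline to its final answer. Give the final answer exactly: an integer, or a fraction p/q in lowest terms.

Stage 1: T(3) = -2*(-10) + 3*(49) - 1*(-47) = 214; iterating: T(3)=214, T(4)=-507, T(5)=1666, T(6)=-5067, T(7)=15639, T(8)=-48145; answer -48145
Stage 2: A1 = -48145; m = 8; cross terms: (-2*35 - 22*-9)=128, (22*33 - 19*35)=61, (19*32 - 8*33)=344, (8*-9 - -2*32)=-8; twice the area = |525| = 525; area = 525/2; boundary points = 4 + 1 + 1 + 1 = 7; strictly interior points = area - boundary/2 + 1 = 260; answer 260

260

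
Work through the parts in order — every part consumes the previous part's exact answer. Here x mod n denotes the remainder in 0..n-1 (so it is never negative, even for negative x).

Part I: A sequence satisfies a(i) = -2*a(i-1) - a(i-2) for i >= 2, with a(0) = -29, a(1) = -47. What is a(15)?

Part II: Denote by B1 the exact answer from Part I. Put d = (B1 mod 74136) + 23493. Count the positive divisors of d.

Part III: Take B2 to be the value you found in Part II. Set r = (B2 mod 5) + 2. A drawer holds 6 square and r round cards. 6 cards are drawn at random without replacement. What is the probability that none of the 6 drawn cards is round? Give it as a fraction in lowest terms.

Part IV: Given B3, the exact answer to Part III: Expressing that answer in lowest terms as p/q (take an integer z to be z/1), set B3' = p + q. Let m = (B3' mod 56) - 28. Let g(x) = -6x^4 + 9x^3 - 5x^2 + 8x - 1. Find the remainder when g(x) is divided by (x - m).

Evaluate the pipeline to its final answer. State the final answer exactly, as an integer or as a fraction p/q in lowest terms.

Part I: a(2) = -2*(-47) - 1*(-29) = 123; iterating: a(2)=123, a(3)=-199, a(4)=275, a(5)=-351, a(6)=427, a(7)=-503, a(8)=579, a(9)=-655, a(10)=731, a(11)=-807, a(12)=883, a(13)=-959, a(14)=1035, a(15)=-1111; answer -1111
Part II: B1 = -1111; d = 96518; 96518 = 2 * 48259; number of divisors = (1+1) * (1+1) = 4; answer 4
Part III: B2 = 4; r = 6; total draws C(12,6) = 924; favorable C(6,6) = 1; P = 1/924; answer 1/924
Part IV: B3 = 1/924; threaded value p + q = 925; m = 1; remainder = value at the root: -6*(1)^4 + 9*(1)^3 - 5*(1)^2 + 8*(1)^1 - 1 = (-6) + (9) + (-5) + (8) + (-1) = 5; answer 5

5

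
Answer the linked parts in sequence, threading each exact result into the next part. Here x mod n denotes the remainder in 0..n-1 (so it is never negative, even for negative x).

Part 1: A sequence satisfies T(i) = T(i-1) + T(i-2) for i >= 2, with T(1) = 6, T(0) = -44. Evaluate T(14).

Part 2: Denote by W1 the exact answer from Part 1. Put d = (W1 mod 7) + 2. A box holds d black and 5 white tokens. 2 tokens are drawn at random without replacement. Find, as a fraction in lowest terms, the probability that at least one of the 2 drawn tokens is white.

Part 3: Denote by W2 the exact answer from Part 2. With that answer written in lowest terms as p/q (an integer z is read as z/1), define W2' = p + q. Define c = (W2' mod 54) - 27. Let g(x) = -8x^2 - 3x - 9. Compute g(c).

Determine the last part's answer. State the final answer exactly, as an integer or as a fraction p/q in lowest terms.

Part 1: T(2) = 1*(6) + 1*(-44) = -38; iterating: T(2)=-38, T(3)=-32, T(4)=-70, T(5)=-102, T(6)=-172, T(7)=-274, T(8)=-446, T(9)=-720, T(10)=-1166, T(11)=-1886, T(12)=-3052, T(13)=-4938, T(14)=-7990; answer -7990
Part 2: W1 = -7990; d = 6; total draws C(11,2) = 55; complement C(6,2) = 15; favorable 55 - 15 = 40; P = 8/11; answer 8/11
Part 3: W2 = 8/11; threaded value p + q = 19; c = -8; -8*(-8)^2 - 3*(-8)^1 - 9 = (-512) + (24) + (-9) = -497; answer -497

-497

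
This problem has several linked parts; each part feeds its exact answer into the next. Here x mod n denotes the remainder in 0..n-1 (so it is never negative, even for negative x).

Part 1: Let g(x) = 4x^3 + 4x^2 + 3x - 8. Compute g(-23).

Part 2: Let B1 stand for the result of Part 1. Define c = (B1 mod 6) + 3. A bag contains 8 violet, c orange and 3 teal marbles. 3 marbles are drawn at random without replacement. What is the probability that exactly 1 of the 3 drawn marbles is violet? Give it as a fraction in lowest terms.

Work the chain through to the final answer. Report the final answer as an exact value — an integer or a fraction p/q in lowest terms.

36/85

Part 1: 4*(-23)^3 + 4*(-23)^2 + 3*(-23)^1 - 8 = (-48668) + (2116) + (-69) + (-8) = -46629; answer -46629
Part 2: B1 = -46629; c = 6; total draws C(17,3) = 680; favorable C(8,1)*C(9,2) = 288; P = 36/85; answer 36/85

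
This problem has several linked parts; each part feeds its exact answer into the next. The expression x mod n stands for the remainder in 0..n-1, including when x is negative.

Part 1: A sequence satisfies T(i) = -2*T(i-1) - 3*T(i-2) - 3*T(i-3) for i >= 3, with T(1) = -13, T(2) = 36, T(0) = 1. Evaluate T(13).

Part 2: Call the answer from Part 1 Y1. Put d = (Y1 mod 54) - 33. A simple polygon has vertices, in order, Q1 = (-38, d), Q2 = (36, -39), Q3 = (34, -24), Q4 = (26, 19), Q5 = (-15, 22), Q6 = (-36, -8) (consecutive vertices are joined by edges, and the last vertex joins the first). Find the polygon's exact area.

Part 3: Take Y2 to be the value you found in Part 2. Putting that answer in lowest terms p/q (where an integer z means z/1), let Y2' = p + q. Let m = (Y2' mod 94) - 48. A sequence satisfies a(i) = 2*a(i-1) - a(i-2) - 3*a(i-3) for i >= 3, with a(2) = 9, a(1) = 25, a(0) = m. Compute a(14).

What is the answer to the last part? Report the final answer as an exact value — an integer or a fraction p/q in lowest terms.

-120807

Part 1: T(3) = -2*(36) - 3*(-13) - 3*(1) = -36; iterating: T(3)=-36, T(4)=3, T(5)=-6, T(6)=111, T(7)=-213, T(8)=111, T(9)=84, T(10)=138, T(11)=-861, T(12)=1056, T(13)=57; answer 57
Part 2: Y1 = 57; d = -30; cross terms: (-38*-39 - 36*-30)=2562, (36*-24 - 34*-39)=462, (34*19 - 26*-24)=1270, (26*22 - -15*19)=857, (-15*-8 - -36*22)=912, (-36*-30 - -38*-8)=776; twice the area = |6839| = 6839; area = 6839/2; answer 6839/2
Part 3: Y2 = 6839/2; threaded value p + q = 6841; m = 25; a(3) = 2*(9) - 1*(25) - 3*(25) = -82; iterating: a(3)=-82, a(4)=-248, a(5)=-441, a(6)=-388, a(7)=409, a(8)=2529, a(9)=5813, a(10)=7870, a(11)=2340, a(12)=-20629, a(13)=-67208, a(14)=-120807; answer -120807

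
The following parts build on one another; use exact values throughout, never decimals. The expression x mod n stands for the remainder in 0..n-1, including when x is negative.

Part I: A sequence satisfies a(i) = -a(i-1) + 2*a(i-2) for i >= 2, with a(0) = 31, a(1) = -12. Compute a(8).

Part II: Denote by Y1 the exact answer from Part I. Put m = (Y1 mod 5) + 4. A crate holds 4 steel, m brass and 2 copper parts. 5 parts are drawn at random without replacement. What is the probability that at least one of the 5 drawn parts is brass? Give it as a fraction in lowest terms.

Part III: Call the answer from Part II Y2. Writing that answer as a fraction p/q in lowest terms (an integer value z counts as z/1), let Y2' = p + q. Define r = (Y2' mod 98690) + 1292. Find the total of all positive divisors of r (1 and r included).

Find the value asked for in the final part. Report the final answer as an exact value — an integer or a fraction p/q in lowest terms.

Part I: a(2) = -1*(-12) + 2*(31) = 74; iterating: a(2)=74, a(3)=-98, a(4)=246, a(5)=-442, a(6)=934, a(7)=-1818, a(8)=3686; answer 3686
Part II: Y1 = 3686; m = 5; total draws C(11,5) = 462; complement C(6,5) = 6; favorable 462 - 6 = 456; P = 76/77; answer 76/77
Part III: Y2 = 76/77; threaded value p + q = 153; r = 1445; 1445 = 5 * 17^2; sigma = (1 + 5) * (1 + 17 + 289) = 6 * 307 = 1842; answer 1842

1842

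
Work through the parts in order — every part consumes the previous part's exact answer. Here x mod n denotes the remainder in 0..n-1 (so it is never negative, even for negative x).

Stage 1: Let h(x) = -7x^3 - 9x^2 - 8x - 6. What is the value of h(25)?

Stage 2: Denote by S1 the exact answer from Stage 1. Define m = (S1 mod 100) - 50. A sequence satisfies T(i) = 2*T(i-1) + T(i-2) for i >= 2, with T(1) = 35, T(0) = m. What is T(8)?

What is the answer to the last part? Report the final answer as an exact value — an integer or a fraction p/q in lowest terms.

Stage 1: -7*(25)^3 - 9*(25)^2 - 8*(25)^1 - 6 = (-109375) + (-5625) + (-200) + (-6) = -115206; answer -115206
Stage 2: S1 = -115206; m = 44; T(2) = 2*(35) + 1*(44) = 114; iterating: T(2)=114, T(3)=263, T(4)=640, T(5)=1543, T(6)=3726, T(7)=8995, T(8)=21716; answer 21716

21716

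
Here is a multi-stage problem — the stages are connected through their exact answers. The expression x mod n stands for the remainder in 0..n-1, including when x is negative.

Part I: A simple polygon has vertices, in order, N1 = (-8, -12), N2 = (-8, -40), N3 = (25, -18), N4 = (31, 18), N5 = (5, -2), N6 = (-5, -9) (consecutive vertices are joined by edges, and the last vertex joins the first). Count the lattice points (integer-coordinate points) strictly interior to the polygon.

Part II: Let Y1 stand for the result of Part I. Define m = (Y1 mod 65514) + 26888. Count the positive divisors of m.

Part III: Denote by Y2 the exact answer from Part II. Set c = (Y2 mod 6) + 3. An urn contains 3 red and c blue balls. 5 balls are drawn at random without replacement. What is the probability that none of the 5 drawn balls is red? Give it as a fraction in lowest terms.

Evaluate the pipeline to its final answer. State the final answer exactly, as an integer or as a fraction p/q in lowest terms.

Part I: cross terms: (-8*-40 - -8*-12)=224, (-8*-18 - 25*-40)=1144, (25*18 - 31*-18)=1008, (31*-2 - 5*18)=-152, (5*-9 - -5*-2)=-55, (-5*-12 - -8*-9)=-12; twice the area = |2157| = 2157; area = 2157/2; boundary points = 28 + 11 + 6 + 2 + 1 + 3 = 51; strictly interior points = area - boundary/2 + 1 = 1054; answer 1054
Part II: Y1 = 1054; m = 27942; 27942 = 2 * 3 * 4657; number of divisors = (1+1) * (1+1) * (1+1) = 8; answer 8
Part III: Y2 = 8; c = 5; total draws C(8,5) = 56; favorable C(5,5) = 1; P = 1/56; answer 1/56

1/56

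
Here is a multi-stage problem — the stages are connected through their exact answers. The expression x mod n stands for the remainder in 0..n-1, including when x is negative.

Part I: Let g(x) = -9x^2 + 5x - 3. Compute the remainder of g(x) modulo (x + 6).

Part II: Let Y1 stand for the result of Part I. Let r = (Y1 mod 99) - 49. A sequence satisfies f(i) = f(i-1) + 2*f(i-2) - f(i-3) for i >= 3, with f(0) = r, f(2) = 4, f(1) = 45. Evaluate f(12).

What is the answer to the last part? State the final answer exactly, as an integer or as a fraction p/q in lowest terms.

Part I: remainder = value at the root: -9*(-6)^2 + 5*(-6)^1 - 3 = (-324) + (-30) + (-3) = -357; answer -357
Part II: Y1 = -357; r = -10; f(3) = 1*(4) + 2*(45) - 1*(-10) = 104; iterating: f(3)=104, f(4)=67, f(5)=271, f(6)=301, f(7)=776, f(8)=1107, f(9)=2358, f(10)=3796, f(11)=7405, f(12)=12639; answer 12639

12639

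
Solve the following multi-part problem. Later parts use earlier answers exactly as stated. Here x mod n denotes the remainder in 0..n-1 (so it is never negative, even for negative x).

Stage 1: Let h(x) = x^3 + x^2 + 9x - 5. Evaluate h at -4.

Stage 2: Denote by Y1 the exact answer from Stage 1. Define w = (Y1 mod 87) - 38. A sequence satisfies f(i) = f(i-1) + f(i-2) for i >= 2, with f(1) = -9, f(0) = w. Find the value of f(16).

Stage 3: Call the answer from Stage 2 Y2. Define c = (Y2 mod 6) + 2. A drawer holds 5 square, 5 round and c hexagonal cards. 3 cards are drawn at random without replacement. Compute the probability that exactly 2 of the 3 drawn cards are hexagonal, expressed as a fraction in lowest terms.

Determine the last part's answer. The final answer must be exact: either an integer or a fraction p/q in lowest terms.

Stage 1: 1*(-4)^3 + 1*(-4)^2 + 9*(-4)^1 - 5 = (-64) + (16) + (-36) + (-5) = -89; answer -89
Stage 2: Y1 = -89; w = 47; f(2) = 1*(-9) + 1*(47) = 38; iterating: f(2)=38, f(3)=29, f(4)=67, f(5)=96, f(6)=163, f(7)=259, f(8)=422, f(9)=681, f(10)=1103, f(11)=1784, f(12)=2887, f(13)=4671, f(14)=7558, f(15)=12229, f(16)=19787; answer 19787
Stage 3: Y2 = 19787; c = 7; total draws C(17,3) = 680; favorable C(7,2)*C(10,1) = 210; P = 21/68; answer 21/68

21/68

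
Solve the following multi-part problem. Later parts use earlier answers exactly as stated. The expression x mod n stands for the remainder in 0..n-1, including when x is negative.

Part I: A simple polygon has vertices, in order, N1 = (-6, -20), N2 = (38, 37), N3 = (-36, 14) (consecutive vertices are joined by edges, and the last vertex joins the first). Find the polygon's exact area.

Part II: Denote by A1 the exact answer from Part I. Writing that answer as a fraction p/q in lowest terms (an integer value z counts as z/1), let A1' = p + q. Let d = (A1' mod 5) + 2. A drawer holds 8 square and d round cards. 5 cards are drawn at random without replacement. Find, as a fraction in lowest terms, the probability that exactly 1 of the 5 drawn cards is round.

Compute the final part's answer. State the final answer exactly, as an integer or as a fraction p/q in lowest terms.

30/143

Part I: cross terms: (-6*37 - 38*-20)=538, (38*14 - -36*37)=1864, (-36*-20 - -6*14)=804; twice the area = |3206| = 3206; area = 1603; answer 1603
Part II: A1 = 1603; threaded value p + q = 1604; d = 6; total draws C(14,5) = 2002; favorable C(6,1)*C(8,4) = 420; P = 30/143; answer 30/143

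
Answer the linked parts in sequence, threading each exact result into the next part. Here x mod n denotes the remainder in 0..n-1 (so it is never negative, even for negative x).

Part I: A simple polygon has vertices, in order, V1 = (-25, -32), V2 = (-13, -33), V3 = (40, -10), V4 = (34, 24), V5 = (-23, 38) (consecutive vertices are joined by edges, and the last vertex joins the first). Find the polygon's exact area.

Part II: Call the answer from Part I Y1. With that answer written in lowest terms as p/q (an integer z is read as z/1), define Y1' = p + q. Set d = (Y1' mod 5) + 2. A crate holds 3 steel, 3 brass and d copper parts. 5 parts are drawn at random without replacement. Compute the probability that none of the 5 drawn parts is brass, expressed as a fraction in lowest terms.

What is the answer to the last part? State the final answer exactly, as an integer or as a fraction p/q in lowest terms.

Part I: cross terms: (-25*-33 - -13*-32)=409, (-13*-10 - 40*-33)=1450, (40*24 - 34*-10)=1300, (34*38 - -23*24)=1844, (-23*-32 - -25*38)=1686; twice the area = |6689| = 6689; area = 6689/2; answer 6689/2
Part II: Y1 = 6689/2; threaded value p + q = 6691; d = 3; total draws C(9,5) = 126; favorable C(6,5) = 6; P = 1/21; answer 1/21

1/21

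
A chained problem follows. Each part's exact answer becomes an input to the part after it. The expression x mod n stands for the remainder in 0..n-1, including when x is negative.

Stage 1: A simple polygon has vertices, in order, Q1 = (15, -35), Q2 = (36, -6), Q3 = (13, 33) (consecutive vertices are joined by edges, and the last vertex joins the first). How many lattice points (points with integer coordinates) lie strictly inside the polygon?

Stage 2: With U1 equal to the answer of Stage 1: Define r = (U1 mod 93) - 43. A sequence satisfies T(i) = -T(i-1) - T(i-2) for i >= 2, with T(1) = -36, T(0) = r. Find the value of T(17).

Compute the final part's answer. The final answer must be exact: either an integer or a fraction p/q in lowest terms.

Stage 1: cross terms: (15*-6 - 36*-35)=1170, (36*33 - 13*-6)=1266, (13*-35 - 15*33)=-950; twice the area = |1486| = 1486; area = 743; boundary points = 1 + 1 + 2 = 4; strictly interior points = area - boundary/2 + 1 = 742; answer 742
Stage 2: U1 = 742; r = 48; T(2) = -1*(-36) - 1*(48) = -12; iterating: T(2)=-12, T(3)=48, T(4)=-36, T(5)=-12, T(6)=48, T(7)=-36, T(8)=-12, T(9)=48, T(10)=-36, T(11)=-12, T(12)=48, T(13)=-36, T(14)=-12, T(15)=48, T(16)=-36, T(17)=-12; answer -12

-12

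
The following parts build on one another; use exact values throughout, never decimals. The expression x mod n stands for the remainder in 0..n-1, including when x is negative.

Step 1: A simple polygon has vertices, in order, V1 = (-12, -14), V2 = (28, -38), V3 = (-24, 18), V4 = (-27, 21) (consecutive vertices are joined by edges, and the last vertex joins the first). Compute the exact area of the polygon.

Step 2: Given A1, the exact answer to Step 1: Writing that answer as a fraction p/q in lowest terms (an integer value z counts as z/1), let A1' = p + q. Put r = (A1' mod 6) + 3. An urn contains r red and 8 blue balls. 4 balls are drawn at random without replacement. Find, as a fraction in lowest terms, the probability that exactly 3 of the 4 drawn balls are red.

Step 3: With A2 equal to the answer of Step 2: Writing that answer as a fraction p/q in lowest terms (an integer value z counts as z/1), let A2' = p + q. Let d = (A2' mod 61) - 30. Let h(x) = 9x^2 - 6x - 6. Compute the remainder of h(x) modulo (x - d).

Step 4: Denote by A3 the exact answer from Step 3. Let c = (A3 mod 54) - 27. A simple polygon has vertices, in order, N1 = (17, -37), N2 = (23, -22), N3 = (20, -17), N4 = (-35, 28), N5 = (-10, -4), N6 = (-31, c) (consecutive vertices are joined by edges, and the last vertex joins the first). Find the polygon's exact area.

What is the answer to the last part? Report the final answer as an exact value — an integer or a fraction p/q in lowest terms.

1691/2

Step 1: cross terms: (-12*-38 - 28*-14)=848, (28*18 - -24*-38)=-408, (-24*21 - -27*18)=-18, (-27*-14 - -12*21)=630; twice the area = |1052| = 1052; area = 526; answer 526
Step 2: A1 = 526; threaded value p + q = 527; r = 8; total draws C(16,4) = 1820; favorable C(8,3)*C(8,1) = 448; P = 16/65; answer 16/65
Step 3: A2 = 16/65; threaded value p + q = 81; d = -10; remainder = value at the root: 9*(-10)^2 - 6*(-10)^1 - 6 = (900) + (60) + (-6) = 954; answer 954
Step 4: A3 = 954; c = 9; cross terms: (17*-22 - 23*-37)=477, (23*-17 - 20*-22)=49, (20*28 - -35*-17)=-35, (-35*-4 - -10*28)=420, (-10*9 - -31*-4)=-214, (-31*-37 - 17*9)=994; twice the area = |1691| = 1691; area = 1691/2; answer 1691/2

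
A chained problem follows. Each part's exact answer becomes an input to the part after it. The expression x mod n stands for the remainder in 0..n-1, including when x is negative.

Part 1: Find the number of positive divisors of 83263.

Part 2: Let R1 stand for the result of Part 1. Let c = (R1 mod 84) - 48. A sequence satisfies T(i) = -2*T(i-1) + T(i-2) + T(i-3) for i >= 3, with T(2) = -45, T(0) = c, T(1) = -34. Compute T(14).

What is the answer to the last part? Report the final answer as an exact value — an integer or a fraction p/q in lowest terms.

-275944

Part 1: 83263 = 53 * 1571; number of divisors = (1+1) * (1+1) = 4; answer 4
Part 2: R1 = 4; c = -44; T(3) = -2*(-45) + 1*(-34) + 1*(-44) = 12; iterating: T(3)=12, T(4)=-103, T(5)=173, T(6)=-437, T(7)=944, T(8)=-2152, T(9)=4811, T(10)=-10830, T(11)=24319, T(12)=-54657, T(13)=122803, T(14)=-275944; answer -275944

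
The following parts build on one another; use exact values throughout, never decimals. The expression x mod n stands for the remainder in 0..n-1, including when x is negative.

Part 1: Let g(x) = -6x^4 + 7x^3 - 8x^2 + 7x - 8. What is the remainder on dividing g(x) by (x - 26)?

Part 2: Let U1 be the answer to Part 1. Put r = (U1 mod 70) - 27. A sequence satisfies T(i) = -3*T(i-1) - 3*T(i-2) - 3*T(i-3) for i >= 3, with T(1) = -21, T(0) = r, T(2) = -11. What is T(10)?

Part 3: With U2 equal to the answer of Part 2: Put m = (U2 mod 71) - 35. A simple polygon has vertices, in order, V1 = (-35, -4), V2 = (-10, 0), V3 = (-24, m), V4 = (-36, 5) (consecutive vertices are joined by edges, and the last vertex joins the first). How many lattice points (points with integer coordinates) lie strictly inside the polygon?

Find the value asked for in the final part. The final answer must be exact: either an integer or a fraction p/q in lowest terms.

Part 1: remainder = value at the root: -6*(26)^4 + 7*(26)^3 - 8*(26)^2 + 7*(26)^1 - 8 = (-2741856) + (123032) + (-5408) + (182) + (-8) = -2624058; answer -2624058
Part 2: U1 = -2624058; r = 5; T(3) = -3*(-11) - 3*(-21) - 3*(5) = 81; iterating: T(3)=81, T(4)=-147, T(5)=231, T(6)=-495, T(7)=1233, T(8)=-2907, T(9)=6507, T(10)=-14499; answer -14499
Part 3: U2 = -14499; m = 21; cross terms: (-35*0 - -10*-4)=-40, (-10*21 - -24*0)=-210, (-24*5 - -36*21)=636, (-36*-4 - -35*5)=319; twice the area = |705| = 705; area = 705/2; boundary points = 1 + 7 + 4 + 1 = 13; strictly interior points = area - boundary/2 + 1 = 347; answer 347

347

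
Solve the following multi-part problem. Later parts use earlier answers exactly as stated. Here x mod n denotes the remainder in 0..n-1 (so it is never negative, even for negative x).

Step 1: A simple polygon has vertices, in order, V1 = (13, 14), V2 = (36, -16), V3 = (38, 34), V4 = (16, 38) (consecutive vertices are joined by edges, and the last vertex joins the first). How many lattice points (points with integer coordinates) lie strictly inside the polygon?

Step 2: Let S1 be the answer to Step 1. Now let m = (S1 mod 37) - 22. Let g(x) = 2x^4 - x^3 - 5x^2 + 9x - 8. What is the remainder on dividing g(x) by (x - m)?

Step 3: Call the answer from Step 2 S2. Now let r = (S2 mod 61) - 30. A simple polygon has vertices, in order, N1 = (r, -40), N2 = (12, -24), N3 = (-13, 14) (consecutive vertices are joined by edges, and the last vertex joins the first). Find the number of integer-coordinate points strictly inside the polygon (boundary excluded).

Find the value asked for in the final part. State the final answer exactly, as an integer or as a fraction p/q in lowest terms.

Step 1: cross terms: (13*-16 - 36*14)=-712, (36*34 - 38*-16)=1832, (38*38 - 16*34)=900, (16*14 - 13*38)=-270; twice the area = |1750| = 1750; area = 875; boundary points = 1 + 2 + 2 + 3 = 8; strictly interior points = area - boundary/2 + 1 = 872; answer 872
Step 2: S1 = 872; m = -1; remainder = value at the root: 2*(-1)^4 - 1*(-1)^3 - 5*(-1)^2 + 9*(-1)^1 - 8 = (2) + (1) + (-5) + (-9) + (-8) = -19; answer -19
Step 3: S2 = -19; r = 12; cross terms: (12*-24 - 12*-40)=192, (12*14 - -13*-24)=-144, (-13*-40 - 12*14)=352; twice the area = |400| = 400; area = 200; boundary points = 16 + 1 + 1 = 18; strictly interior points = area - boundary/2 + 1 = 192; answer 192

192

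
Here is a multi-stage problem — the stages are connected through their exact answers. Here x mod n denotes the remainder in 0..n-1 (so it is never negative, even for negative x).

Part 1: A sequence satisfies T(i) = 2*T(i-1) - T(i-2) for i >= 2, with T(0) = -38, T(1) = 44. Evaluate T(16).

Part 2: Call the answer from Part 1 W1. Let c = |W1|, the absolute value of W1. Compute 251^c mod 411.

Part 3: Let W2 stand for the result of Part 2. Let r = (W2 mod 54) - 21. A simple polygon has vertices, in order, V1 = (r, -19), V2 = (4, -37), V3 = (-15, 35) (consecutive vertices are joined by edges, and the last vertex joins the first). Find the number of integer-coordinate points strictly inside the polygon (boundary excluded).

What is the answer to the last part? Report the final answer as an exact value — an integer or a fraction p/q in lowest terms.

Part 1: T(2) = 2*(44) - 1*(-38) = 126; iterating: T(2)=126, T(3)=208, T(4)=290, T(5)=372, T(6)=454, T(7)=536, T(8)=618, T(9)=700, T(10)=782, T(11)=864, T(12)=946, T(13)=1028, T(14)=1110, T(15)=1192, T(16)=1274; answer 1274
Part 2: W1 = 1274; c = 1274; squarings mod 411: 251^1=251, 251^2=118, 251^4=361, 251^8=34, 251^16=334, 251^32=175, 251^64=211, 251^128=133, 251^256=16, 251^512=256, 251^1024=187; 251^1274 = 251^2 * 251^8 * 251^16 * 251^32 * 251^64 * 251^128 * 251^1024 = 109 (mod 411); answer 109
Part 3: W2 = 109; r = -20; cross terms: (-20*-37 - 4*-19)=816, (4*35 - -15*-37)=-415, (-15*-19 - -20*35)=985; twice the area = |1386| = 1386; area = 693; boundary points = 6 + 1 + 1 = 8; strictly interior points = area - boundary/2 + 1 = 690; answer 690

690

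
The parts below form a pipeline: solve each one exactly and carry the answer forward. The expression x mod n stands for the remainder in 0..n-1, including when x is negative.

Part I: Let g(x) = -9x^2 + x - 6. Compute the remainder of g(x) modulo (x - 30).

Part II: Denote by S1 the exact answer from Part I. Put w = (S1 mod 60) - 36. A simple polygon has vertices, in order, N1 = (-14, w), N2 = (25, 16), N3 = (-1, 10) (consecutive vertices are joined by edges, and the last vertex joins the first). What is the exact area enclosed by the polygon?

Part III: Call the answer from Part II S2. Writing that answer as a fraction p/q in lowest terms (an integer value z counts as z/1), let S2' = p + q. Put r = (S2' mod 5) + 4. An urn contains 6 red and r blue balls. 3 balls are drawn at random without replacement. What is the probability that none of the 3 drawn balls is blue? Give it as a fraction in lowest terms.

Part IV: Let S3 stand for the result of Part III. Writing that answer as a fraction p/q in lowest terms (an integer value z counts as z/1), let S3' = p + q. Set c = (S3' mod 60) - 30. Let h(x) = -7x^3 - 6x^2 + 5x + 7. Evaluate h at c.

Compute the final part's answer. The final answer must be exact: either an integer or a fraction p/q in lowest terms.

-221

Part I: remainder = value at the root: -9*(30)^2 + 1*(30)^1 - 6 = (-8100) + (30) + (-6) = -8076; answer -8076
Part II: S1 = -8076; w = -12; cross terms: (-14*16 - 25*-12)=76, (25*10 - -1*16)=266, (-1*-12 - -14*10)=152; twice the area = |494| = 494; area = 247; answer 247
Part III: S2 = 247; threaded value p + q = 248; r = 7; total draws C(13,3) = 286; favorable C(6,3) = 20; P = 10/143; answer 10/143
Part IV: S3 = 10/143; threaded value p + q = 153; c = 3; -7*(3)^3 - 6*(3)^2 + 5*(3)^1 + 7 = (-189) + (-54) + (15) + (7) = -221; answer -221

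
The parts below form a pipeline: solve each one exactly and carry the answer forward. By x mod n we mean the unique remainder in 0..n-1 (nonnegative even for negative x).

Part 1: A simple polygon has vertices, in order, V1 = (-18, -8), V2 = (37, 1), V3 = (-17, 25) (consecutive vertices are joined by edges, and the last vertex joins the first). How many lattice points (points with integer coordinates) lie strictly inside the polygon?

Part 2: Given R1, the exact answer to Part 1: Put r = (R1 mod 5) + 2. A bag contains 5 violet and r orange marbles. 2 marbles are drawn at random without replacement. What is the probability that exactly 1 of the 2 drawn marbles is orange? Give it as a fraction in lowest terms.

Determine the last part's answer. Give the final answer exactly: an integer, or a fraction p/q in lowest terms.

10/21

Part 1: cross terms: (-18*1 - 37*-8)=278, (37*25 - -17*1)=942, (-17*-8 - -18*25)=586; twice the area = |1806| = 1806; area = 903; boundary points = 1 + 6 + 1 = 8; strictly interior points = area - boundary/2 + 1 = 900; answer 900
Part 2: R1 = 900; r = 2; total draws C(7,2) = 21; favorable C(2,1)*C(5,1) = 10; P = 10/21; answer 10/21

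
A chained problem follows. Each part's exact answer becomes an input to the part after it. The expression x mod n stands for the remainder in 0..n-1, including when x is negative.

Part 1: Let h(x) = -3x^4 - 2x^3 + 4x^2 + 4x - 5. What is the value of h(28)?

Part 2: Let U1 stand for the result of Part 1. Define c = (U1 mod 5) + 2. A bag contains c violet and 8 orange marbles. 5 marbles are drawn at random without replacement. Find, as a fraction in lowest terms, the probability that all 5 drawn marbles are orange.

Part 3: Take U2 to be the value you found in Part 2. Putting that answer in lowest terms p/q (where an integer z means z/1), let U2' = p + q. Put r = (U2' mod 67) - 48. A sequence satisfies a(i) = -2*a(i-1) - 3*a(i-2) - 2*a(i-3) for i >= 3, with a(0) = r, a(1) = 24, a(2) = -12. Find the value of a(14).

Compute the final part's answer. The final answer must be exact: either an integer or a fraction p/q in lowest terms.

Part 1: -3*(28)^4 - 2*(28)^3 + 4*(28)^2 + 4*(28)^1 - 5 = (-1843968) + (-43904) + (3136) + (112) + (-5) = -1884629; answer -1884629
Part 2: U1 = -1884629; c = 3; total draws C(11,5) = 462; favorable C(8,5) = 56; P = 4/33; answer 4/33
Part 3: U2 = 4/33; threaded value p + q = 37; r = -11; a(3) = -2*(-12) - 3*(24) - 2*(-11) = -26; iterating: a(3)=-26, a(4)=40, a(5)=22, a(6)=-112, a(7)=78, a(8)=136, a(9)=-282, a(10)=0, a(11)=574, a(12)=-584, a(13)=-554, a(14)=1712; answer 1712

1712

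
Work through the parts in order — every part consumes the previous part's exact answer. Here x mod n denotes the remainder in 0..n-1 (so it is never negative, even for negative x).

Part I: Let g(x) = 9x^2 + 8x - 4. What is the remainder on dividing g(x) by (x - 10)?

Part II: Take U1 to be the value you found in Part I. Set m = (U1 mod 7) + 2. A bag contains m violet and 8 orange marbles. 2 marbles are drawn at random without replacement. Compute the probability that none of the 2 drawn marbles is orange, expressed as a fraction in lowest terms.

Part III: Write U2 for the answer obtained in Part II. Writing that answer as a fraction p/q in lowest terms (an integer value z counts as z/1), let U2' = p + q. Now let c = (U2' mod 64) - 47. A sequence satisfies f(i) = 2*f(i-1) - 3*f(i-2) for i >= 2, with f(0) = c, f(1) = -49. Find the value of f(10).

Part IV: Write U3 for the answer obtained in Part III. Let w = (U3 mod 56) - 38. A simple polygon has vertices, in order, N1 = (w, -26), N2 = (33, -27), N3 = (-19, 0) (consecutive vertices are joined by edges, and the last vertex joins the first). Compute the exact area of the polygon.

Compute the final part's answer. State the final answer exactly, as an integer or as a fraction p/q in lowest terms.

Part I: remainder = value at the root: 9*(10)^2 + 8*(10)^1 - 4 = (900) + (80) + (-4) = 976; answer 976
Part II: U1 = 976; m = 5; total draws C(13,2) = 78; favorable C(5,2) = 10; P = 5/39; answer 5/39
Part III: U2 = 5/39; threaded value p + q = 44; c = -3; f(2) = 2*(-49) - 3*(-3) = -89; iterating: f(2)=-89, f(3)=-31, f(4)=205, f(5)=503, f(6)=391, f(7)=-727, f(8)=-2627, f(9)=-3073, f(10)=1735; answer 1735
Part IV: U3 = 1735; w = 17; cross terms: (17*-27 - 33*-26)=399, (33*0 - -19*-27)=-513, (-19*-26 - 17*0)=494; twice the area = |380| = 380; area = 190; answer 190

190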